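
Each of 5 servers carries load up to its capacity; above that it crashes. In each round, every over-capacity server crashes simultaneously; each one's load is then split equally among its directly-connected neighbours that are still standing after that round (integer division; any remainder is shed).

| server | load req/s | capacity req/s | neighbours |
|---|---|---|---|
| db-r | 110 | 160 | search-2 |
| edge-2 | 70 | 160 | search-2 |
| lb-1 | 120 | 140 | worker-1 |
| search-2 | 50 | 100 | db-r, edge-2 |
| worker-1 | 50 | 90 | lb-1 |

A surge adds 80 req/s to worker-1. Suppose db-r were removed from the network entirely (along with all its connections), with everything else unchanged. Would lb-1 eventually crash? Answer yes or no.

With db-r removed:
Round 1 — worker-1 at 130 > 90. worker-1 crashes.
  worker-1 sheds 130 req/s to lb-1: 130 each.
    lb-1: 120+130 = 250 > 140
Round 2 — lb-1 crashes.
  lb-1 sheds 250 req/s: no online neighbours, lost.
No further crashes.

yes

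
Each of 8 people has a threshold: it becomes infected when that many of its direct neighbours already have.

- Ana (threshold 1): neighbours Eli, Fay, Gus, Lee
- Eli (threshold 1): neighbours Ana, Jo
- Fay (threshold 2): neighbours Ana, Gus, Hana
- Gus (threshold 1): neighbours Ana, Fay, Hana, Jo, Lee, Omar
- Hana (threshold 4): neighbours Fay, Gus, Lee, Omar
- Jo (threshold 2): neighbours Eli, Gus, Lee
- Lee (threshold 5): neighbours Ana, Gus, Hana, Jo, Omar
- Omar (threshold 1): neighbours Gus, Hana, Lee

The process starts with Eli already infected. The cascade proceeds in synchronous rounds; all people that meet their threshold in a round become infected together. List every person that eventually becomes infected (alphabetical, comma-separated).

Ana, Eli, Fay, Gus, Jo, Omar

Round 1 — Eli becomes infected (initial).
Round 2 — checking thresholds:
  Ana: 1 of 4 neighbours ≥ 1, becomes infected.
  Jo: 1 of 3 neighbours < 2, holds.
Round 3 — checking thresholds:
  Fay: 1 of 3 neighbours < 2, holds.
  Gus: 1 of 6 neighbours ≥ 1, becomes infected.
  Jo: 1 of 3 neighbours < 2, holds.
  Lee: 1 of 5 neighbours < 5, holds.
Round 4 — checking thresholds:
  Fay: 2 of 3 neighbours ≥ 2, becomes infected.
  Hana: 1 of 4 neighbours < 4, holds.
  Jo: 2 of 3 neighbours ≥ 2, becomes infected.
  Lee: 2 of 5 neighbours < 5, holds.
  Omar: 1 of 3 neighbours ≥ 1, becomes infected.
Round 5 — no new infections; cascade stops.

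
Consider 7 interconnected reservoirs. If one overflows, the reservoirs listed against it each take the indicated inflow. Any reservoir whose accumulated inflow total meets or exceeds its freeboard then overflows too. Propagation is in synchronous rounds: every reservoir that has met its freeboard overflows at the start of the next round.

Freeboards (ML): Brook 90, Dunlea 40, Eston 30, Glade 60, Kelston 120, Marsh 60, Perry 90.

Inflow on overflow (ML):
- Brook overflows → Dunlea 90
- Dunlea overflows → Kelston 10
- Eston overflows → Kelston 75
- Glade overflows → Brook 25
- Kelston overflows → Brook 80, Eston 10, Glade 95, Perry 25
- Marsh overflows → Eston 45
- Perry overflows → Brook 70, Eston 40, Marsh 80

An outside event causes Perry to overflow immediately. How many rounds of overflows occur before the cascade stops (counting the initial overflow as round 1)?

2

Round 1 — Perry overflows (initial).
  Brook: +70 → 70 < 90
  Eston: +40 → 40 ≥ 30
  Marsh: +80 → 80 ≥ 60
Round 2 — Eston, Marsh overflow.
  Kelston: +75 → 75 < 120
No further overflows.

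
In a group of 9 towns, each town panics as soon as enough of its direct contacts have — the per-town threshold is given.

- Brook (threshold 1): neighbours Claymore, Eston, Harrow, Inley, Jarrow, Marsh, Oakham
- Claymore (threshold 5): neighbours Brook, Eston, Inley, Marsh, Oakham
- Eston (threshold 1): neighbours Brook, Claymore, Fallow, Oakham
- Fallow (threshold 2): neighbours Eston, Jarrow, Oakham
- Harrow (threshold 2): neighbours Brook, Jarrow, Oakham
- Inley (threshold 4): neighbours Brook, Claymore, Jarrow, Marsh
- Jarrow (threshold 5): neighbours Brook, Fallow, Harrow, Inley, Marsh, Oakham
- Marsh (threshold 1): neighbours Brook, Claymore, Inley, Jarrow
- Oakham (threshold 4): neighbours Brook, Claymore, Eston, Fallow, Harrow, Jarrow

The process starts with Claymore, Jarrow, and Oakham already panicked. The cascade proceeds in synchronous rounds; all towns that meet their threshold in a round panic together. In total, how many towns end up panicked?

9

Round 1 — Claymore, Jarrow, Oakham panic (initial).
Round 2 — checking thresholds:
  Brook: 3 of 7 neighbours ≥ 1, panics.
  Eston: 2 of 4 neighbours ≥ 1, panics.
  Fallow: 2 of 3 neighbours ≥ 2, panics.
  Harrow: 2 of 3 neighbours ≥ 2, panics.
  Inley: 2 of 4 neighbours < 4, not yet.
  Marsh: 2 of 4 neighbours ≥ 1, panics.
Round 3 — checking thresholds:
  Inley: 4 of 4 neighbours ≥ 4, panics.
Round 4 — no new panics; cascade stops.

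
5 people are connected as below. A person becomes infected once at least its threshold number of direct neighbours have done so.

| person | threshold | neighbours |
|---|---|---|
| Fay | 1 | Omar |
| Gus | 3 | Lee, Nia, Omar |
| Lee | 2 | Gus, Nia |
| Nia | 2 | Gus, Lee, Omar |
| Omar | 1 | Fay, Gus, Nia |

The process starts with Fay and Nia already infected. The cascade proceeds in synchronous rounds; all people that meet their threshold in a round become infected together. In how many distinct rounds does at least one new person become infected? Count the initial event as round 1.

Round 1 — Fay, Nia become infected (initial).
Round 2 — checking thresholds:
  Gus: 1 of 3 neighbours < 3, below threshold.
  Lee: 1 of 2 neighbours < 2, below threshold.
  Omar: 2 of 3 neighbours ≥ 1, becomes infected.
Round 3 — no new infections; cascade stops.

2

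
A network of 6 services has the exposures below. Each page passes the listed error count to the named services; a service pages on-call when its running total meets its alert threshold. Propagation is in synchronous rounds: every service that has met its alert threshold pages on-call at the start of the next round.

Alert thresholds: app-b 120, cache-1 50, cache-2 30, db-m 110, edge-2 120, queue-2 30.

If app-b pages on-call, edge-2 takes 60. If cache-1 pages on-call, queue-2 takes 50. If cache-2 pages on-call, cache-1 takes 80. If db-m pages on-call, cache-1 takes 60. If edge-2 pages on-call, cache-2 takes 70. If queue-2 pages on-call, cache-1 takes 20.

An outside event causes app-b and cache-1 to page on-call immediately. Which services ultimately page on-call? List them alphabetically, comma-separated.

app-b, cache-1, queue-2

Round 1 — app-b, cache-1 page on-call (initial).
  edge-2: +60 → 60 < 120
  queue-2: +50 → 50 ≥ 30
Round 2 — queue-2 pages on-call.
No further pages.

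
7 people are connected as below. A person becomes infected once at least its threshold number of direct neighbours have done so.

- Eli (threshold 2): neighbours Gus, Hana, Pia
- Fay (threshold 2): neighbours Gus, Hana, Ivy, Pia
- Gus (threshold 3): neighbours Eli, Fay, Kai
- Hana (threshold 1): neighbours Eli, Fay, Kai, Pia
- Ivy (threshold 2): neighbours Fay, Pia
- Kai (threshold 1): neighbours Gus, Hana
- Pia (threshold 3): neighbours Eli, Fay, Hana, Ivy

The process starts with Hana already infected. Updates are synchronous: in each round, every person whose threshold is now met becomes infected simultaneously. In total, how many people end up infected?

2

Round 1 — Hana becomes infected (initial).
Round 2 — checking thresholds:
  Eli: 1 of 3 neighbours < 2, not yet.
  Fay: 1 of 4 neighbours < 2, not yet.
  Kai: 1 of 2 neighbours ≥ 1, becomes infected.
  Pia: 1 of 4 neighbours < 3, not yet.
Round 3 — no new infections; cascade stops.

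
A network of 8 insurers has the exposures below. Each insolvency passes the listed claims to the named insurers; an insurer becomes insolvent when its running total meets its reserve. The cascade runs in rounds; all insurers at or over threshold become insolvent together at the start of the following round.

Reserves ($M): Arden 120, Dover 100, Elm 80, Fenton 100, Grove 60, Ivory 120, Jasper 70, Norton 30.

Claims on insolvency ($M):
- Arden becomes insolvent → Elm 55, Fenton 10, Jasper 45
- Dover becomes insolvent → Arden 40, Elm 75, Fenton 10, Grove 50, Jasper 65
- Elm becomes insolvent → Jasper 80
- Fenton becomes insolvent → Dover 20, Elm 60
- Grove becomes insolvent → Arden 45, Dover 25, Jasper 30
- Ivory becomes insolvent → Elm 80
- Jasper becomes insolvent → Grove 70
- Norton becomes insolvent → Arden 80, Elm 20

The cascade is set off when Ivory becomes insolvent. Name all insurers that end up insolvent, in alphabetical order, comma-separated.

Elm, Grove, Ivory, Jasper

Round 1 — Ivory becomes insolvent (initial).
  Elm: +80 → 80 ≥ 80
Round 2 — Elm becomes insolvent.
  Jasper: +80 → 80 ≥ 70
Round 3 — Jasper becomes insolvent.
  Grove: +70 → 70 ≥ 60
Round 4 — Grove becomes insolvent.
  Arden: +45 → 45 < 120
  Dover: +25 → 25 < 100
No further insolvencies.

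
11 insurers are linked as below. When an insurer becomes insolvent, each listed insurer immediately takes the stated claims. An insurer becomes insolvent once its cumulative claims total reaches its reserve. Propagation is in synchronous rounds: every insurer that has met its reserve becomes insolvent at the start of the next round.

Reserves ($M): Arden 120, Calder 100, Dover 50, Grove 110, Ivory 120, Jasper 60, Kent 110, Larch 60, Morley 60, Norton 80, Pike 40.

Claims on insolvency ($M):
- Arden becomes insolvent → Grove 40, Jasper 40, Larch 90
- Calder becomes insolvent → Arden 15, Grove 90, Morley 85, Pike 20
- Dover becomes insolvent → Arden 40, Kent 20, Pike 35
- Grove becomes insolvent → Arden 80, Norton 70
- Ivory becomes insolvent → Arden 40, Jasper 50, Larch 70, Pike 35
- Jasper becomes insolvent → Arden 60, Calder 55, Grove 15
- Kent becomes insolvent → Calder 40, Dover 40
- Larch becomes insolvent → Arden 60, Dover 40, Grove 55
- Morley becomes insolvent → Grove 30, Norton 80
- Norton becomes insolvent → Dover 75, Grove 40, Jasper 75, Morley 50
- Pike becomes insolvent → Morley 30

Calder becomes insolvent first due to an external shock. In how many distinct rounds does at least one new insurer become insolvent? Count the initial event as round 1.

Round 1 — Calder becomes insolvent (initial).
  Arden: +15 → 15 < 120
  Grove: +90 → 90 < 110
  Morley: +85 → 85 ≥ 60
  Pike: +20 → 20 < 40
Round 2 — Morley becomes insolvent.
  Grove: +30 → 120 ≥ 110
  Norton: +80 → 80 ≥ 80
Round 3 — Grove, Norton become insolvent.
  Arden: +80 → 95 < 120
  Dover: +75 → 75 ≥ 50
  Jasper: +75 → 75 ≥ 60
Round 4 — Dover, Jasper become insolvent.
  Arden: +40+60 → 195 ≥ 120
  Kent: +20 → 20 < 110
  Pike: +35 → 55 ≥ 40
Round 5 — Arden, Pike become insolvent.
  Larch: +90 → 90 ≥ 60
Round 6 — Larch becomes insolvent.
No further insolvencies.

6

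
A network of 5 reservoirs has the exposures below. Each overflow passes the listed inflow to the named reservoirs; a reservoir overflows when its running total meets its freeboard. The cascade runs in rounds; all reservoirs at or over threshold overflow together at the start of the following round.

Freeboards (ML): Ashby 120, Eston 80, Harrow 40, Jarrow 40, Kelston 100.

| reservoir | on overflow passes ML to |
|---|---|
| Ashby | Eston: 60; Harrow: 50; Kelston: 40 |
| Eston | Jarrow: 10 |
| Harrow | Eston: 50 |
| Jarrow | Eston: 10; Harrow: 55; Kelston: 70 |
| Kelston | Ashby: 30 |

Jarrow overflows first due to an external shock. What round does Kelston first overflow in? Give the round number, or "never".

never

Round 1 — Jarrow overflows (initial).
  Eston: +10 → 10 < 80
  Harrow: +55 → 55 ≥ 40
  Kelston: +70 → 70 < 100
Round 2 — Harrow overflows.
  Eston: +50 → 60 < 80
No further overflows.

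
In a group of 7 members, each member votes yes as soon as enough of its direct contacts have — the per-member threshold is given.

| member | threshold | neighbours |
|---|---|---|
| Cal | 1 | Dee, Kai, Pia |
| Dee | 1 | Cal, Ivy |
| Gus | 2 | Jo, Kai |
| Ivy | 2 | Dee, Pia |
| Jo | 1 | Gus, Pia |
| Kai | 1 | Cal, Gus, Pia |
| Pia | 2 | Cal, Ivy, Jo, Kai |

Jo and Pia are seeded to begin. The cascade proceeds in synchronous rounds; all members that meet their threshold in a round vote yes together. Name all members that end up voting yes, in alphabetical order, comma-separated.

Cal, Dee, Gus, Ivy, Jo, Kai, Pia

Round 1 — Jo, Pia vote yes (initial).
Round 2 — checking thresholds:
  Cal: 1 of 3 neighbours ≥ 1, votes yes.
  Gus: 1 of 2 neighbours < 2, not yet.
  Ivy: 1 of 2 neighbours < 2, not yet.
  Kai: 1 of 3 neighbours ≥ 1, votes yes.
Round 3 — checking thresholds:
  Dee: 1 of 2 neighbours ≥ 1, votes yes.
  Gus: 2 of 2 neighbours ≥ 2, votes yes.
  Ivy: 1 of 2 neighbours < 2, not yet.
Round 4 — checking thresholds:
  Ivy: 2 of 2 neighbours ≥ 2, votes yes.
Round 5 — no new yes votes; cascade stops.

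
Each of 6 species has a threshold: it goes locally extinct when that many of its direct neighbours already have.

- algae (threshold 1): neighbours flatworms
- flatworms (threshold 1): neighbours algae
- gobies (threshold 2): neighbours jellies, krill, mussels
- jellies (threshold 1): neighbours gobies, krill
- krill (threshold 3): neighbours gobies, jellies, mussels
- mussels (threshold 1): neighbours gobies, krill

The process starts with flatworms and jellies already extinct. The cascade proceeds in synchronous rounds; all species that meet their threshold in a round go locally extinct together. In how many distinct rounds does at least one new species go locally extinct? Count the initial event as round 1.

2

Round 1 — flatworms, jellies go locally extinct (initial).
Round 2 — checking thresholds:
  algae: 1 of 1 neighbours ≥ 1, goes locally extinct.
  gobies: 1 of 3 neighbours < 2, not yet.
  krill: 1 of 3 neighbours < 3, not yet.
Round 3 — no new extinctions; cascade stops.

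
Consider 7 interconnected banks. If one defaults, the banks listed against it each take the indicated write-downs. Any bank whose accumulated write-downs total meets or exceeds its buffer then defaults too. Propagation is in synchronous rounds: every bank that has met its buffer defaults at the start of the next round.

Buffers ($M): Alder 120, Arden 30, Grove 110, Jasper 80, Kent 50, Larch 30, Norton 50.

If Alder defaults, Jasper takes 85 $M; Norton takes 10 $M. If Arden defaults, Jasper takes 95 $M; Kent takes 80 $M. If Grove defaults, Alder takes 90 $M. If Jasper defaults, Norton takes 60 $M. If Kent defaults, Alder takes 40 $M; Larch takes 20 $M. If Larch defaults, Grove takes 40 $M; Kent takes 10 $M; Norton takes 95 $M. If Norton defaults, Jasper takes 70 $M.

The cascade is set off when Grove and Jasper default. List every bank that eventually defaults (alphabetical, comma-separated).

Round 1 — Grove, Jasper default (initial).
  Alder: +90 → 90 < 120
  Norton: +60 → 60 ≥ 50
Round 2 — Norton defaults.
No further defaults.

Grove, Jasper, Norton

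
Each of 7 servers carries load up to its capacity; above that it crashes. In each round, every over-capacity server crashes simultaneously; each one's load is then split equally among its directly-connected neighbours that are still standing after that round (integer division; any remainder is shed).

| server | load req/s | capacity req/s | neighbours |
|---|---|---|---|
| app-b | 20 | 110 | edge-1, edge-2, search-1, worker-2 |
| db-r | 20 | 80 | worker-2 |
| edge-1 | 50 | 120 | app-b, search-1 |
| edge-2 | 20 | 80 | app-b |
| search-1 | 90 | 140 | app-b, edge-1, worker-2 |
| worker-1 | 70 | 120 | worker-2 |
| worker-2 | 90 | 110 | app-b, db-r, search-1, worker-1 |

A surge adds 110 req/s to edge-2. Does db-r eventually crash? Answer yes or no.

Round 1 — edge-2 at 130 > 80. edge-2 crashes.
  edge-2 sheds 130 req/s to app-b: 130 each.
    app-b: 20+130 = 150 > 110
Round 2 — app-b crashes.
  app-b sheds 150 req/s to edge-1, search-1, worker-2: 50 each.
    edge-1: 50+50 = 100 ≤ 120
    search-1: 90+50 = 140 ≤ 140
    worker-2: 90+50 = 140 > 110
Round 3 — worker-2 crashes.
  worker-2 sheds 140 req/s to db-r, search-1, worker-1: 46 each (2 lost).
    db-r: 20+46 = 66 ≤ 80
    search-1: 140+46 = 186 > 140
    worker-1: 70+46 = 116 ≤ 120
Round 4 — search-1 crashes.
  search-1 sheds 186 req/s to edge-1: 186 each.
    edge-1: 100+186 = 286 > 120
Round 5 — edge-1 crashes.
  edge-1 sheds 286 req/s: no online neighbours, lost.
No further crashes.

no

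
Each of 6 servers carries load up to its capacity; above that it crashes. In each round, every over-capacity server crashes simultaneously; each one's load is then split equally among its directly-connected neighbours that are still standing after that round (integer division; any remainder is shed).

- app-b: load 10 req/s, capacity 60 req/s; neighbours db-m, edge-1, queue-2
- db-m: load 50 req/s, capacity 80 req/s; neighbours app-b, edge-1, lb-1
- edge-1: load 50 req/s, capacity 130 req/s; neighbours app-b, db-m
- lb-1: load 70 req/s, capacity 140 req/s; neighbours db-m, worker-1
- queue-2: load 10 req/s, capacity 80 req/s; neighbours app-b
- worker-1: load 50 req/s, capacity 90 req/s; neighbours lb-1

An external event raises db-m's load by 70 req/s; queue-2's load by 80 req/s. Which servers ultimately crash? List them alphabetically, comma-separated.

Round 1 — db-m at 120 > 80; queue-2 at 90 > 80. db-m, queue-2 crash.
  db-m sheds 120 req/s to app-b, edge-1, lb-1: 40 each.
    app-b: 10+40 = 50 ≤ 60
    edge-1: 50+40 = 90 ≤ 130
    lb-1: 70+40 = 110 ≤ 140
  queue-2 sheds 90 req/s to app-b: 90 each.
    app-b: 50+90 = 140 > 60
Round 2 — app-b crashes.
  app-b sheds 140 req/s to edge-1: 140 each.
    edge-1: 90+140 = 230 > 130
Round 3 — edge-1 crashes.
  edge-1 sheds 230 req/s: no online neighbours, lost.
No further crashes.

app-b, db-m, edge-1, queue-2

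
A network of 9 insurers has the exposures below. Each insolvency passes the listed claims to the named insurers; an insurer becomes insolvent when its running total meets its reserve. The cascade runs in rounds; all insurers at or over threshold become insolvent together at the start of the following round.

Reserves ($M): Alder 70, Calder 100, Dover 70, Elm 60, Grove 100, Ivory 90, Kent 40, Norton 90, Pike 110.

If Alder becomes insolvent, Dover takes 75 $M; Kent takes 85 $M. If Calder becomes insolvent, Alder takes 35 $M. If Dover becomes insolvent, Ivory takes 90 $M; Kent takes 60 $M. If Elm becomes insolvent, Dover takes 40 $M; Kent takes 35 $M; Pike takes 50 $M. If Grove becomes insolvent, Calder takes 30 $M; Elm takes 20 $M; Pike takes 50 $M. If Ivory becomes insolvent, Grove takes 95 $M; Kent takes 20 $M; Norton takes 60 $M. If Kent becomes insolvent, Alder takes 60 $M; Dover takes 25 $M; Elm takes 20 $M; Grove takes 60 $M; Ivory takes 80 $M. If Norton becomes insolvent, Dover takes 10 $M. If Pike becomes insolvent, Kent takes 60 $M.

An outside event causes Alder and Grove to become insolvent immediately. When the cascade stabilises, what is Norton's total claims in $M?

Round 1 — Alder, Grove become insolvent (initial).
  Calder: +30 → 30 < 100
  Dover: +75 → 75 ≥ 70
  Elm: +20 → 20 < 60
  Kent: +85 → 85 ≥ 40
  Pike: +50 → 50 < 110
Round 2 — Dover, Kent become insolvent.
  Elm: +20 → 40 < 60
  Ivory: +90+80 → 170 ≥ 90
Round 3 — Ivory becomes insolvent.
  Norton: +60 → 60 < 90
No further insolvencies.

60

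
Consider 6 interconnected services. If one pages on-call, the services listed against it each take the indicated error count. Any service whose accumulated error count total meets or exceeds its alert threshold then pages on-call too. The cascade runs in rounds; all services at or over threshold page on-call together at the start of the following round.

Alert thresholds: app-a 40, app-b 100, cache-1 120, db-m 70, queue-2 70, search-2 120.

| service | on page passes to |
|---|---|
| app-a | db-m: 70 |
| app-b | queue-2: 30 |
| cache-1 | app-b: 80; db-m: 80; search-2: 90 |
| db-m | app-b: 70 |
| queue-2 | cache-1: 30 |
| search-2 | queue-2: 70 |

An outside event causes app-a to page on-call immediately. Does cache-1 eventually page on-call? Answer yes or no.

Round 1 — app-a pages on-call (initial).
  db-m: +70 → 70 ≥ 70
Round 2 — db-m pages on-call.
  app-b: +70 → 70 < 100
No further pages.

no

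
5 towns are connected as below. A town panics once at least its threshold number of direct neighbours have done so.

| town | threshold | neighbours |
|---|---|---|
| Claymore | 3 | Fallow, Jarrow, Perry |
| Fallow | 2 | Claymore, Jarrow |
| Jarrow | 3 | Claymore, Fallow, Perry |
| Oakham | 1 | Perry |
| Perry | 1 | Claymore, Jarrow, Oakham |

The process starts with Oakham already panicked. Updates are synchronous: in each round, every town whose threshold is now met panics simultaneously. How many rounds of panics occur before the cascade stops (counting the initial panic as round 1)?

Round 1 — Oakham panics (initial).
Round 2 — checking thresholds:
  Perry: 1 of 3 neighbours ≥ 1, panics.
Round 3 — no new panics; cascade stops.

2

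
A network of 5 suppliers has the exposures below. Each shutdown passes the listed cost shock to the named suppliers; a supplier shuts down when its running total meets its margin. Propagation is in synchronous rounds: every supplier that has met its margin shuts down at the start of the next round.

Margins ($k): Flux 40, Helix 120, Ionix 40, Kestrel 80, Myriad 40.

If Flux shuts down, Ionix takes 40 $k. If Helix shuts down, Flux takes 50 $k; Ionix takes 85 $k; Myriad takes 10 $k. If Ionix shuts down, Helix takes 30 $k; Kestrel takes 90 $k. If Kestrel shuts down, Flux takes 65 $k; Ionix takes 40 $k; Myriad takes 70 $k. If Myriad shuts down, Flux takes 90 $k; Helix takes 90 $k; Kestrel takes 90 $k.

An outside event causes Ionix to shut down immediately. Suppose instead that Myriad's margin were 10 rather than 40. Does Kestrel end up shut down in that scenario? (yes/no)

With Myriad's margin at 10:
Round 1 — Ionix shuts down (initial).
  Helix: +30 → 30 < 120
  Kestrel: +90 → 90 ≥ 80
Round 2 — Kestrel shuts down.
  Flux: +65 → 65 ≥ 40
  Myriad: +70 → 70 ≥ 10
Round 3 — Flux, Myriad shut down.
  Helix: +90 → 120 ≥ 120
Round 4 — Helix shuts down.
No further shutdowns.

yes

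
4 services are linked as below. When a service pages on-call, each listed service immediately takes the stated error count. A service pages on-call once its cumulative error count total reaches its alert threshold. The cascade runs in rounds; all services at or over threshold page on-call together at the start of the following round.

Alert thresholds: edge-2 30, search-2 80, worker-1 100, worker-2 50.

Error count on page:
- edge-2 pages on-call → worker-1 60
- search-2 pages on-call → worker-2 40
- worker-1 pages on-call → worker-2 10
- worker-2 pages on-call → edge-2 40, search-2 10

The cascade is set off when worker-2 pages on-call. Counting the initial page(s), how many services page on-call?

Round 1 — worker-2 pages on-call (initial).
  edge-2: +40 → 40 ≥ 30
  search-2: +10 → 10 < 80
Round 2 — edge-2 pages on-call.
  worker-1: +60 → 60 < 100
No further pages.

2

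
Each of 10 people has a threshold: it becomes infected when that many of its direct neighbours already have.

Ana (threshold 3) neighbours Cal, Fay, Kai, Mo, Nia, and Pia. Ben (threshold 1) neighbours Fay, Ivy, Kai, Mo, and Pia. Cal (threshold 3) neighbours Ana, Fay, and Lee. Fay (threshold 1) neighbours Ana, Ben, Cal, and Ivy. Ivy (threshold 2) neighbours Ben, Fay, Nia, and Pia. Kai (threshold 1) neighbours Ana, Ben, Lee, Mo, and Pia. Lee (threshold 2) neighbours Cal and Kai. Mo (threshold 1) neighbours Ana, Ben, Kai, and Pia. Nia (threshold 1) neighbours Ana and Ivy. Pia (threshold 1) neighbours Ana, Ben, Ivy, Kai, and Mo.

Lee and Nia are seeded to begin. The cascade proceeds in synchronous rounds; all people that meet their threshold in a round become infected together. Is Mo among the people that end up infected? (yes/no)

yes

Round 1 — Lee, Nia become infected (initial).
Round 2 — checking thresholds:
  Ana: 1 of 6 neighbours < 3, holds.
  Cal: 1 of 3 neighbours < 3, holds.
  Ivy: 1 of 4 neighbours < 2, holds.
  Kai: 1 of 5 neighbours ≥ 1, becomes infected.
Round 3 — checking thresholds:
  Ana: 2 of 6 neighbours < 3, holds.
  Ben: 1 of 5 neighbours ≥ 1, becomes infected.
  Cal: 1 of 3 neighbours < 3, holds.
  Ivy: 1 of 4 neighbours < 2, holds.
  Mo: 1 of 4 neighbours ≥ 1, becomes infected.
  Pia: 1 of 5 neighbours ≥ 1, becomes infected.
Round 4 — checking thresholds:
  Ana: 4 of 6 neighbours ≥ 3, becomes infected.
  Cal: 1 of 3 neighbours < 3, holds.
  Fay: 1 of 4 neighbours ≥ 1, becomes infected.
  Ivy: 3 of 4 neighbours ≥ 2, becomes infected.
Round 5 — checking thresholds:
  Cal: 3 of 3 neighbours ≥ 3, becomes infected.
Round 6 — no new infections; cascade stops.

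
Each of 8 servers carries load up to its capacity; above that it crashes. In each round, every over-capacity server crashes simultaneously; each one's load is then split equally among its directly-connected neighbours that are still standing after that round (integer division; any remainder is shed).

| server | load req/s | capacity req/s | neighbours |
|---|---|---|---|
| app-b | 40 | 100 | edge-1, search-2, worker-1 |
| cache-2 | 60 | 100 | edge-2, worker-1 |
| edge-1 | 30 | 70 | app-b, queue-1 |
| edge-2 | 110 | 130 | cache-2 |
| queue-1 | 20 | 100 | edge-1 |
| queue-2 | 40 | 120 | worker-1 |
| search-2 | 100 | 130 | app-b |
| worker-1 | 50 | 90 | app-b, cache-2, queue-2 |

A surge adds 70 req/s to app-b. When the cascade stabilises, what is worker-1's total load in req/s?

86

Round 1 — app-b at 110 > 100. app-b crashes.
  app-b sheds 110 req/s to edge-1, search-2, worker-1: 36 each (2 lost).
    edge-1: 30+36 = 66 ≤ 70
    search-2: 100+36 = 136 > 130
    worker-1: 50+36 = 86 ≤ 90
Round 2 — search-2 crashes.
  search-2 sheds 136 req/s: no online neighbours, lost.
No further crashes.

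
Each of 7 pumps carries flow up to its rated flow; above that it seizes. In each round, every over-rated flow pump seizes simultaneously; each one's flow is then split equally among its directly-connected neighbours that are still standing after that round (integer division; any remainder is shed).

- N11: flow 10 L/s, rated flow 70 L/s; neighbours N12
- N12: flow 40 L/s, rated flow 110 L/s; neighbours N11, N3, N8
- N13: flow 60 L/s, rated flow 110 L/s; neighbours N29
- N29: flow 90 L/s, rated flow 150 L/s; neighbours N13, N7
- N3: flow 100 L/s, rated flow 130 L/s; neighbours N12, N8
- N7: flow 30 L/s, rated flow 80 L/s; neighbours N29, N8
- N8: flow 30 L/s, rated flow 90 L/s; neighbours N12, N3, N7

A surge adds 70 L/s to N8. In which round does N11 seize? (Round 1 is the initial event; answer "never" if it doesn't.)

4

Round 1 — N8 at 100 > 90. N8 seizes.
  N8 sheds 100 L/s to N12, N3, N7: 33 each (1 lost).
    N12: 40+33 = 73 ≤ 110
    N3: 100+33 = 133 > 130
    N7: 30+33 = 63 ≤ 80
Round 2 — N3 seizes.
  N3 sheds 133 L/s to N12: 133 each.
    N12: 73+133 = 206 > 110
Round 3 — N12 seizes.
  N12 sheds 206 L/s to N11: 206 each.
    N11: 10+206 = 216 > 70
Round 4 — N11 seizes.
  N11 sheds 216 L/s: no online neighbours, lost.
No further seizures.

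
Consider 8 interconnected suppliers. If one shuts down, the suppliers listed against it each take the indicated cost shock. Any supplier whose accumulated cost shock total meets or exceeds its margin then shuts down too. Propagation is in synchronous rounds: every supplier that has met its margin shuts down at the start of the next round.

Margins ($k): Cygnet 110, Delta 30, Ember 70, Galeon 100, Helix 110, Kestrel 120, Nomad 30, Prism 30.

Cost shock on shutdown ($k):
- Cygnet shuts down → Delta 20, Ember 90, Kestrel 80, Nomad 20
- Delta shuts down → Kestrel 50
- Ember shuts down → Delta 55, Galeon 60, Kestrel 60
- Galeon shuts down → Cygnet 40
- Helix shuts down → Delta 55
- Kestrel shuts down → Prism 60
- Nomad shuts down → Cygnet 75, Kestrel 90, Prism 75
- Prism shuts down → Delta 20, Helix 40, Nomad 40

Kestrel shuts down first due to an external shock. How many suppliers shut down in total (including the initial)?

3

Round 1 — Kestrel shuts down (initial).
  Prism: +60 → 60 ≥ 30
Round 2 — Prism shuts down.
  Delta: +20 → 20 < 30
  Helix: +40 → 40 < 110
  Nomad: +40 → 40 ≥ 30
Round 3 — Nomad shuts down.
  Cygnet: +75 → 75 < 110
No further shutdowns.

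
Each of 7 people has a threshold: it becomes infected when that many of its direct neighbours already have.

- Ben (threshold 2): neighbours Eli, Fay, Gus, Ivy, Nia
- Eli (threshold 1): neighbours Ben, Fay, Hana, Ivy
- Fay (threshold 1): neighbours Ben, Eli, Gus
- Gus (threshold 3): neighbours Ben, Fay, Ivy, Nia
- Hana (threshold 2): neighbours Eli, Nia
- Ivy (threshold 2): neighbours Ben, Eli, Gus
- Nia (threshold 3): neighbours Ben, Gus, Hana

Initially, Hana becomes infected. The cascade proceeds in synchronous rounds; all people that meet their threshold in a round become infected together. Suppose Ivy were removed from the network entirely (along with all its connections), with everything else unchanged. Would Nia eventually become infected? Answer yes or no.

With Ivy removed:
Round 1 — Hana becomes infected (initial).
Round 2 — checking thresholds:
  Eli: 1 of 3 neighbours ≥ 1, becomes infected.
  Nia: 1 of 3 neighbours < 3, not yet.
Round 3 — checking thresholds:
  Ben: 1 of 4 neighbours < 2, not yet.
  Fay: 1 of 3 neighbours ≥ 1, becomes infected.
  Nia: 1 of 3 neighbours < 3, not yet.
Round 4 — checking thresholds:
  Ben: 2 of 4 neighbours ≥ 2, becomes infected.
  Gus: 1 of 3 neighbours < 3, not yet.
  Nia: 1 of 3 neighbours < 3, not yet.
Round 5 — no new infections; cascade stops.

no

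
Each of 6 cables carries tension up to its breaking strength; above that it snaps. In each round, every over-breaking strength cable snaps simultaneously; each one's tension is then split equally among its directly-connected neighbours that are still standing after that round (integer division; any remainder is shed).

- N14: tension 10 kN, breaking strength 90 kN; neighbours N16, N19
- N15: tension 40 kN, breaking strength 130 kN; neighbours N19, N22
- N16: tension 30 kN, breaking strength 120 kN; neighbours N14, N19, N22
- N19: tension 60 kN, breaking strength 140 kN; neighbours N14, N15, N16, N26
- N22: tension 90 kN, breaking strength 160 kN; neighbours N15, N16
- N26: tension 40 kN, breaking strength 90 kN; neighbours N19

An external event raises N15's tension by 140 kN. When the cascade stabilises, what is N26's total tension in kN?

Round 1 — N15 at 180 > 130. N15 snaps.
  N15 sheds 180 kN to N19, N22: 90 each.
    N19: 60+90 = 150 > 140
    N22: 90+90 = 180 > 160
Round 2 — N19, N22 snap.
  N19 sheds 150 kN to N14, N16, N26: 50 each.
    N14: 10+50 = 60 ≤ 90
    N16: 30+50 = 80 ≤ 120
    N26: 40+50 = 90 ≤ 90
  N22 sheds 180 kN to N16: 180 each.
    N16: 80+180 = 260 > 120
Round 3 — N16 snaps.
  N16 sheds 260 kN to N14: 260 each.
    N14: 60+260 = 320 > 90
Round 4 — N14 snaps.
  N14 sheds 320 kN: no online neighbours, lost.
No further breaks.

90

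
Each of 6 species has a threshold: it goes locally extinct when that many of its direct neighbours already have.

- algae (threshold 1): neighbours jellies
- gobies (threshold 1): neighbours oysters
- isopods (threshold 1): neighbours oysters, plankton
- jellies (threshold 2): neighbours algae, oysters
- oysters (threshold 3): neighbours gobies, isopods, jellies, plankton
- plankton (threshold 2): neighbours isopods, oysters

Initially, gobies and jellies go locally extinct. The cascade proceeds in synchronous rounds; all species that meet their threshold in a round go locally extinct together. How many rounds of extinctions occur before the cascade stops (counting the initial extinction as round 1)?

Round 1 — gobies, jellies go locally extinct (initial).
Round 2 — checking thresholds:
  algae: 1 of 1 neighbours ≥ 1, goes locally extinct.
  oysters: 2 of 4 neighbours < 3, not yet.
Round 3 — no new extinctions; cascade stops.

2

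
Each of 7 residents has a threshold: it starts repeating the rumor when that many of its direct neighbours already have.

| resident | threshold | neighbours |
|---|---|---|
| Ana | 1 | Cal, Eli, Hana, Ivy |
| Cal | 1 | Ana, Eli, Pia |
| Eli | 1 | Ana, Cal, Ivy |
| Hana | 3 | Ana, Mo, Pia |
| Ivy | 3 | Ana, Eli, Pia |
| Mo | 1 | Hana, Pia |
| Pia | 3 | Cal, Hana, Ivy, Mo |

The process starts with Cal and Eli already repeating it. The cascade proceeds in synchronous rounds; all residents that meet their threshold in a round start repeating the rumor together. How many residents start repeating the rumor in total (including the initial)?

Round 1 — Cal, Eli start repeating the rumor (initial).
Round 2 — checking thresholds:
  Ana: 2 of 4 neighbours ≥ 1, starts repeating the rumor.
  Ivy: 1 of 3 neighbours < 3, holds.
  Pia: 1 of 4 neighbours < 3, holds.
Round 3 — no new spreads; cascade stops.

3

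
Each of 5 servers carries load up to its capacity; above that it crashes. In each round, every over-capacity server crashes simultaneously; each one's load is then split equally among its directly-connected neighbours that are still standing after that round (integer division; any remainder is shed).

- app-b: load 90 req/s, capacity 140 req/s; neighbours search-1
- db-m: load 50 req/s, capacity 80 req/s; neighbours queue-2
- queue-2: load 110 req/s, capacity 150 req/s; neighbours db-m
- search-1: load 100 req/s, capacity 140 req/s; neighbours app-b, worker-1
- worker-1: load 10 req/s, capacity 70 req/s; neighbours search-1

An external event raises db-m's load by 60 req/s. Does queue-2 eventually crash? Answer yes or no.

yes

Round 1 — db-m at 110 > 80. db-m crashes.
  db-m sheds 110 req/s to queue-2: 110 each.
    queue-2: 110+110 = 220 > 150
Round 2 — queue-2 crashes.
  queue-2 sheds 220 req/s: no online neighbours, lost.
No further crashes.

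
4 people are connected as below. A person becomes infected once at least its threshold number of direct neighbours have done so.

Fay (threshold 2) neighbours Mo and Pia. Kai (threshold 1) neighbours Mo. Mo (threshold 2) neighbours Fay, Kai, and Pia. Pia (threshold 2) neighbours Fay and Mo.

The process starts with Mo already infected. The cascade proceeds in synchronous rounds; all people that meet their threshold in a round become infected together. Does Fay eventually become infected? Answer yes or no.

Round 1 — Mo becomes infected (initial).
Round 2 — checking thresholds:
  Fay: 1 of 2 neighbours < 2, not yet.
  Kai: 1 of 1 neighbours ≥ 1, becomes infected.
  Pia: 1 of 2 neighbours < 2, not yet.
Round 3 — no new infections; cascade stops.

no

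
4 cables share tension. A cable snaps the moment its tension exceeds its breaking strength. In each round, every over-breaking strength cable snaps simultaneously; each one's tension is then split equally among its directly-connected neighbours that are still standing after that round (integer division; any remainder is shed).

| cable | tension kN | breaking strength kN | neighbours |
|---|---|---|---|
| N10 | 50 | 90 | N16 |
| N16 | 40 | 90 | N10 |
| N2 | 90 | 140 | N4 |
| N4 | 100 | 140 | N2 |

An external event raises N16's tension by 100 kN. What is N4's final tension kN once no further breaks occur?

Round 1 — N16 at 140 > 90. N16 snaps.
  N16 sheds 140 kN to N10: 140 each.
    N10: 50+140 = 190 > 90
Round 2 — N10 snaps.
  N10 sheds 190 kN: no online neighbours, lost.
No further breaks.

100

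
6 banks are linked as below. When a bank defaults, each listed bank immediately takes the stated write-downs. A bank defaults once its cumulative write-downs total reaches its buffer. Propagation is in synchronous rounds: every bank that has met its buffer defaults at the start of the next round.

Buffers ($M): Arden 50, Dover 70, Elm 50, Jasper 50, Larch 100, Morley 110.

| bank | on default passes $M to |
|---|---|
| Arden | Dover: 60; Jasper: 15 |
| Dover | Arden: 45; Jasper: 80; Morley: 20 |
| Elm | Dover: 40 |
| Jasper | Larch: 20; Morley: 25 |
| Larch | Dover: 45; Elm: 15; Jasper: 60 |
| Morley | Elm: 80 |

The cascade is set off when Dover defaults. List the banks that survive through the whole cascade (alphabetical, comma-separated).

Arden, Elm, Larch, Morley

Round 1 — Dover defaults (initial).
  Arden: +45 → 45 < 50
  Jasper: +80 → 80 ≥ 50
  Morley: +20 → 20 < 110
Round 2 — Jasper defaults.
  Larch: +20 → 20 < 100
  Morley: +25 → 45 < 110
No further defaults.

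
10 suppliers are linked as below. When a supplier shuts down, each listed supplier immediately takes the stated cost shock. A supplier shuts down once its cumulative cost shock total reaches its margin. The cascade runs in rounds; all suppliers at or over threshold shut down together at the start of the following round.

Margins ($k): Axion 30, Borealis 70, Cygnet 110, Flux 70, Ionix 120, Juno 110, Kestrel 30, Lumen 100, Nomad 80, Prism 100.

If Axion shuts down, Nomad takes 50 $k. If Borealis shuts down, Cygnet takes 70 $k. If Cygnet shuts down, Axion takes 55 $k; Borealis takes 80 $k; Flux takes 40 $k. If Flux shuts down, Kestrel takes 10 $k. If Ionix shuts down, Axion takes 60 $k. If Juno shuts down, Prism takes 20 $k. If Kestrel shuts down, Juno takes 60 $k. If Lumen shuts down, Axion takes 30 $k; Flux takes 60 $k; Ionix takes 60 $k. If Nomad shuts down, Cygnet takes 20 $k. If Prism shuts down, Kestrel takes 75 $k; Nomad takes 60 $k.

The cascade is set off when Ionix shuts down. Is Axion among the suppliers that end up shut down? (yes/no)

yes

Round 1 — Ionix shuts down (initial).
  Axion: +60 → 60 ≥ 30
Round 2 — Axion shuts down.
  Nomad: +50 → 50 < 80
No further shutdowns.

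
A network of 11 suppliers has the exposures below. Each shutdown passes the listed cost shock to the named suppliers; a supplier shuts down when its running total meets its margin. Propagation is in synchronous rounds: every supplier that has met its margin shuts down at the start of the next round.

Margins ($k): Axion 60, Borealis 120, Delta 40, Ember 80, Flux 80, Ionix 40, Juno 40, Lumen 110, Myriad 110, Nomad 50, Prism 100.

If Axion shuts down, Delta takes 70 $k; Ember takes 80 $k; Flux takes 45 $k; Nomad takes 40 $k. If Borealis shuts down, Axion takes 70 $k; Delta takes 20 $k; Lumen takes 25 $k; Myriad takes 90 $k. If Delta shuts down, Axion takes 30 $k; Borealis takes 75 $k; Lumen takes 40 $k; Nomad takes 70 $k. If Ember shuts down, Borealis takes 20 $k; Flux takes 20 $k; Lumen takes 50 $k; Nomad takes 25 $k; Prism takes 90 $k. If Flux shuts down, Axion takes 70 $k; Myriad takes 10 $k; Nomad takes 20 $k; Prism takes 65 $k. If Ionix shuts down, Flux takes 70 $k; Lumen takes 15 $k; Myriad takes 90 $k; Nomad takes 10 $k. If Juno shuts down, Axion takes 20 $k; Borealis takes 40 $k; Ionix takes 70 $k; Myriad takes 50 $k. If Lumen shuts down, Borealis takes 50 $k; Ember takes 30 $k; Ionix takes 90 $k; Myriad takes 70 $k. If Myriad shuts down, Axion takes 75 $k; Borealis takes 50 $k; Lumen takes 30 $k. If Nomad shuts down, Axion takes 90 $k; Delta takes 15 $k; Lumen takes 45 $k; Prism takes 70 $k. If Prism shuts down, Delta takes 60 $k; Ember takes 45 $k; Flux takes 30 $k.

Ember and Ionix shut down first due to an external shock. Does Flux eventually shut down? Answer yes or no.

Round 1 — Ember, Ionix shut down (initial).
  Borealis: +20 → 20 < 120
  Flux: +20+70 → 90 ≥ 80
  Lumen: +50+15 → 65 < 110
  Myriad: +90 → 90 < 110
  Nomad: +25+10 → 35 < 50
  Prism: +90 → 90 < 100
Round 2 — Flux shuts down.
  Axion: +70 → 70 ≥ 60
  Myriad: +10 → 100 < 110
  Nomad: +20 → 55 ≥ 50
  Prism: +65 → 155 ≥ 100
Round 3 — Axion, Nomad, Prism shut down.
  Delta: +70+15+60 → 145 ≥ 40
  Lumen: +45 → 110 ≥ 110
Round 4 — Delta, Lumen shut down.
  Borealis: +75+50 → 145 ≥ 120
  Myriad: +70 → 170 ≥ 110
Round 5 — Borealis, Myriad shut down.
No further shutdowns.

yes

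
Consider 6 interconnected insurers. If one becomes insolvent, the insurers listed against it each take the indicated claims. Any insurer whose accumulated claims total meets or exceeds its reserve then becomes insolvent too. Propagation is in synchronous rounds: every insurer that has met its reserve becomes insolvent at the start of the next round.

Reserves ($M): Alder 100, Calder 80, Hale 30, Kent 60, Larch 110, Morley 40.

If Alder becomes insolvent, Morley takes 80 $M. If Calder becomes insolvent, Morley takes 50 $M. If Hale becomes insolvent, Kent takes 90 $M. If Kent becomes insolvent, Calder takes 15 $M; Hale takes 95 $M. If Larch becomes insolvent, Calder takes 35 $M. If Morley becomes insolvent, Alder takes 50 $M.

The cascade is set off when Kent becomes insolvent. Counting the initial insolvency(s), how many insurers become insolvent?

2

Round 1 — Kent becomes insolvent (initial).
  Calder: +15 → 15 < 80
  Hale: +95 → 95 ≥ 30
Round 2 — Hale becomes insolvent.
No further insolvencies.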